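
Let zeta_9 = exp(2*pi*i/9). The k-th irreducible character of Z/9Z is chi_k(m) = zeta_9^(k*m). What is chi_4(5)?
chi_4(5) = zeta_9^20 = exp(4*I*pi/9)

Details: chi_4(5) = zeta_9^(4*5) = zeta_9^20. Since zeta_9^9 = 1, this equals zeta_9^2 = exp(2*pi*i*2/9) = exp(4*I*pi/9).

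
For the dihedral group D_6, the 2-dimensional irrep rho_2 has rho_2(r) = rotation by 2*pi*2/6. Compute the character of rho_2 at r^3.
chi_{rho_2}(r^3) = 2*cos(2*pi*2*3/6) = 2

Solution. rho_2(r^3) is rotation by angle 2*pi*2*3/6, whose trace is 2*cos(2*pi*2*3/6) = 2.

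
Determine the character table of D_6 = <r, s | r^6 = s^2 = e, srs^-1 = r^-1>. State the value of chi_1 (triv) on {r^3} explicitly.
Conjugacy classes: {e} of size 1, {r^3} of size 1, {r^1, r^5} of size 2, {r^2, r^4} of size 2, {s, sr^2, ...} of size 3, {sr, sr^3, ...} of size 3.
Character table:
  irrep \ class              {e} (size 1)  {r^3} (size 1)  {r^1, r^5} (size 2)  {r^2, r^4} (size 2)  {s, sr^2, ...} (size 3)  {sr, sr^3, ...} (size 3)
  chi_1 (triv)               1             1               1                    1                    1                        1                       
  chi_2 (sign: r->1, s->-1)  1             1               1                    1                    -1                       -1                      
  chi_3 (r->-1, s->1)        1             -1              -1                   1                    1                        -1                      
  chi_4 (r->-1, s->-1)       1             -1              -1                   1                    -1                       1                       
  chi_5 (2d, j=1)            2             -2              1                    -1                   0                        0                       
  chi_6 (2d, j=2)            2             2               -1                   -1                   0                        0                       

Spot check: chi_1 (triv) on {r^3} = 1.

Why: D_6 has order 2*6 = 12 with 6 conjugacy classes, hence 6 irreducibles. Sum of squared dims 1 + 1 + 1 + 1 + 4 + 4 = 12 = |G|. Linear characters come from the abelianisation; the 2-dimensional irreps have character r^k -> 2*cos(2*pi*j*k/6), reflections -> 0.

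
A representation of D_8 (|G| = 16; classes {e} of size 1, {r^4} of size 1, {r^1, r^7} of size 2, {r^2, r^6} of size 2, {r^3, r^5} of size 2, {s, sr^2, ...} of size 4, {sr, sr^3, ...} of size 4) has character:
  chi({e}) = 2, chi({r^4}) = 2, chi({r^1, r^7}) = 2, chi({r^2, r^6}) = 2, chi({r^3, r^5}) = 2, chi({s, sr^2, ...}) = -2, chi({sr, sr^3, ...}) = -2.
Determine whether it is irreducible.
Not irreducible (reducible): <chi, chi> = 4 > 1.

<chi, chi> = (1/|G|) sum_C |C| * |chi(C)|^2 = (1/16)[1*|2|^2 + 1*|2|^2 + 2*|2|^2 + 2*|2|^2 + 2*|2|^2 + 4*|-2|^2 + 4*|-2|^2]
  = (1/16)[(4) + (4) + (8) + (8) + (8) + (16) + (16)] = 64/16 = 4.
A character is irreducible iff <chi, chi> = 1, so this representation is reducible.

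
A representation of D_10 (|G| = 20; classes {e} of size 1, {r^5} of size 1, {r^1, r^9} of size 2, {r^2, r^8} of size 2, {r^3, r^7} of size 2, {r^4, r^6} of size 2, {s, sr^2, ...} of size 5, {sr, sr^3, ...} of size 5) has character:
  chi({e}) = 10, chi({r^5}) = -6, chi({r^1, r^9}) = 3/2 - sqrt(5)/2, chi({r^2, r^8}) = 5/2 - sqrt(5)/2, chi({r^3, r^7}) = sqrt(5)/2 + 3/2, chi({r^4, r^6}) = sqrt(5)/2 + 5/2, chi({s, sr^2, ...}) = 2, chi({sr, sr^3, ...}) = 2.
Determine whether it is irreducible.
Not irreducible (reducible): <chi, chi> = 11 > 1.

<chi, chi> = (1/|G|) sum_C |C| * |chi(C)|^2 = (1/20)[1*|10|^2 + 1*|-6|^2 + 2*|3/2 - sqrt(5)/2|^2 + 2*|5/2 - sqrt(5)/2|^2 + 2*|sqrt(5)/2 + 3/2|^2 + 2*|sqrt(5)/2 + 5/2|^2 + 5*|2|^2 + 5*|2|^2]
  = (1/20)[(100) + (36) + (7 - 3*sqrt(5)) + (15 - 5*sqrt(5)) + (3*sqrt(5) + 7) + (5*sqrt(5) + 15) + (20) + (20)] = 220/20 = 11.
A character is irreducible iff <chi, chi> = 1, so this representation is reducible.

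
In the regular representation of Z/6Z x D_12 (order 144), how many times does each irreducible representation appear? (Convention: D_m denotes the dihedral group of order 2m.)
Each irreducible V_i of dimension d_i appears with multiplicity d_i, i.e. rho_reg = (direct sum over all irreducibles V_i) d_i V_i. The irreducible dimensions for Z/6Z x D_12 are 1, 1, 1, 1, 1, 1, 1, 1, 1, 1, 1, 1, 1, 1, 1, 1, 1, 1, 1, 1, 1, 1, 1, 1, 2, 2, 2, 2, 2, 2, 2, 2, 2, 2, 2, 2, 2, 2, 2, 2, 2, 2, 2, 2, 2, 2, 2, 2, 2, 2, 2, 2, 2, 2: 24 irreducibles of dimension 1, each with multiplicity 1; 30 irreducibles of dimension 2, each with multiplicity 2. Total dimension 24*1*1 + 30*2*2 = 144 = |G|.

Explanation: General theorem: in the regular representation of a finite group G, each irreducible appears with multiplicity equal to its dimension. Check: dim(rho_reg) = sum d_i^2 = 1 + 1 + 1 + 1 + 1 + 1 + 1 + 1 + 1 + 1 + 1 + 1 + 1 + 1 + 1 + 1 + 1 + 1 + 1 + 1 + 1 + 1 + 1 + 1 + 4 + 4 + 4 + 4 + 4 + 4 + 4 + 4 + 4 + 4 + 4 + 4 + 4 + 4 + 4 + 4 + 4 + 4 + 4 + 4 + 4 + 4 + 4 + 4 + 4 + 4 + 4 + 4 + 4 + 4 = 144 = |G|.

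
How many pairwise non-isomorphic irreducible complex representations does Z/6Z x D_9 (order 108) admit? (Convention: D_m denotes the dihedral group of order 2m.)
36

The number of irreducible complex representations of a finite group equals its number of conjugacy classes. For a direct product, #classes(G x H) = #classes(G) * #classes(H). Z/6Z has 6 classes (abelian), D_9 has 6 classes, so 6 * 6 = 36, so Z/6Z x D_9 (order 108) has exactly 36 irreducible complex representations.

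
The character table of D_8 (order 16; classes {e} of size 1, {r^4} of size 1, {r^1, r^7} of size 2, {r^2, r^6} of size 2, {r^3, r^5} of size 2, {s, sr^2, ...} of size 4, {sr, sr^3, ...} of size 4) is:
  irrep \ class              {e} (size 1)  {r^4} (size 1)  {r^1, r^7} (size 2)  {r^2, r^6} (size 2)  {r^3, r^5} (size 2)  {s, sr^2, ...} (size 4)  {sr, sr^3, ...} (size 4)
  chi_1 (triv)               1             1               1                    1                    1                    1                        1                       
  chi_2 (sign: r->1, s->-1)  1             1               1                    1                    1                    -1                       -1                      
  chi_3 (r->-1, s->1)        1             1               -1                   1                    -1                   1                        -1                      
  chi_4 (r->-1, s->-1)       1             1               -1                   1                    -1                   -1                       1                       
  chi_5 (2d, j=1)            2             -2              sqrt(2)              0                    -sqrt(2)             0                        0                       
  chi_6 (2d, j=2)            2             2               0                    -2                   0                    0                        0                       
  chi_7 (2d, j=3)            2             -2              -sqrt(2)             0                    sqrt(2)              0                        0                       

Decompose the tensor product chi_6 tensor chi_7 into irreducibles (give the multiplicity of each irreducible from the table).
chi_6 tensor chi_7 = chi_5 + chi_7 (all other irreducibles have multiplicity 0).

Details: The character of a tensor product is the pointwise product (chi_6 * chi_7)(C) = chi_6(C) * chi_7(C):
  {e}: (2)*(2), {r^4}: (2)*(-2), {r^1, r^7}: (0)*(-sqrt(2)), {r^2, r^6}: (-2)*(0), {r^3, r^5}: (0)*(sqrt(2)), {s, sr^2, ...}: (0)*(0), {sr, sr^3, ...}: (0)*(0)
so (chi_6 * chi_7) takes values
  {e} -> 4, {r^4} -> -4, {r^1, r^7} -> 0, {r^2, r^6} -> 0, {r^3, r^5} -> 0, {s, sr^2, ...} -> 0, {sr, sr^3, ...} -> 0.
Now take the inner product of this character with each irreducible chi from the table, <chi_6*chi_7, chi> = (1/16) sum_C |C| (chi_6*chi_7)(C) conj(chi(C)):
  <chi_6*chi_7, chi_1> = (1/16)[1*(4)*conj(1) + 1*(-4)*conj(1) + 2*(0)*conj(1) + 2*(0)*conj(1) + 2*(0)*conj(1) + 4*(0)*conj(1) + 4*(0)*conj(1)]
      = (1/16)[(4) + (-4) + (0) + (0) + (0) + (0) + (0)] = 0/16 = 0
  <chi_6*chi_7, chi_2> = (1/16)[1*(4)*conj(1) + 1*(-4)*conj(1) + 2*(0)*conj(1) + 2*(0)*conj(1) + 2*(0)*conj(1) + 4*(0)*conj(-1) + 4*(0)*conj(-1)]
      = (1/16)[(4) + (-4) + (0) + (0) + (0) + (0) + (0)] = 0/16 = 0
  <chi_6*chi_7, chi_3> = (1/16)[1*(4)*conj(1) + 1*(-4)*conj(1) + 2*(0)*conj(-1) + 2*(0)*conj(1) + 2*(0)*conj(-1) + 4*(0)*conj(1) + 4*(0)*conj(-1)]
      = (1/16)[(4) + (-4) + (0) + (0) + (0) + (0) + (0)] = 0/16 = 0
  <chi_6*chi_7, chi_4> = (1/16)[1*(4)*conj(1) + 1*(-4)*conj(1) + 2*(0)*conj(-1) + 2*(0)*conj(1) + 2*(0)*conj(-1) + 4*(0)*conj(-1) + 4*(0)*conj(1)]
      = (1/16)[(4) + (-4) + (0) + (0) + (0) + (0) + (0)] = 0/16 = 0
  <chi_6*chi_7, chi_5> = (1/16)[1*(4)*conj(2) + 1*(-4)*conj(-2) + 2*(0)*conj(sqrt(2)) + 2*(0)*conj(0) + 2*(0)*conj(-sqrt(2)) + 4*(0)*conj(0) + 4*(0)*conj(0)]
      = (1/16)[(8) + (8) + (0) + (0) + (0) + (0) + (0)] = 16/16 = 1
  <chi_6*chi_7, chi_6> = (1/16)[1*(4)*conj(2) + 1*(-4)*conj(2) + 2*(0)*conj(0) + 2*(0)*conj(-2) + 2*(0)*conj(0) + 4*(0)*conj(0) + 4*(0)*conj(0)]
      = (1/16)[(8) + (-8) + (0) + (0) + (0) + (0) + (0)] = 0/16 = 0
  <chi_6*chi_7, chi_7> = (1/16)[1*(4)*conj(2) + 1*(-4)*conj(-2) + 2*(0)*conj(-sqrt(2)) + 2*(0)*conj(0) + 2*(0)*conj(sqrt(2)) + 4*(0)*conj(0) + 4*(0)*conj(0)]
      = (1/16)[(8) + (8) + (0) + (0) + (0) + (0) + (0)] = 16/16 = 1
Hence the multiplicities are chi_5: 1, chi_7: 1. Dimension check: dim(chi_6)*dim(chi_7) = 2*2 = 4 and sum (mult * dim) = 1*2 + 1*2 = 4.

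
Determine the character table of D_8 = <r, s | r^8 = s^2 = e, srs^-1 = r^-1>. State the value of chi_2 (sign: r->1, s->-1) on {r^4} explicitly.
Conjugacy classes: {e} of size 1, {r^4} of size 1, {r^1, r^7} of size 2, {r^2, r^6} of size 2, {r^3, r^5} of size 2, {s, sr^2, ...} of size 4, {sr, sr^3, ...} of size 4.
Character table:
  irrep \ class              {e} (size 1)  {r^4} (size 1)  {r^1, r^7} (size 2)  {r^2, r^6} (size 2)  {r^3, r^5} (size 2)  {s, sr^2, ...} (size 4)  {sr, sr^3, ...} (size 4)
  chi_1 (triv)               1             1               1                    1                    1                    1                        1                       
  chi_2 (sign: r->1, s->-1)  1             1               1                    1                    1                    -1                       -1                      
  chi_3 (r->-1, s->1)        1             1               -1                   1                    -1                   1                        -1                      
  chi_4 (r->-1, s->-1)       1             1               -1                   1                    -1                   -1                       1                       
  chi_5 (2d, j=1)            2             -2              sqrt(2)              0                    -sqrt(2)             0                        0                       
  chi_6 (2d, j=2)            2             2               0                    -2                   0                    0                        0                       
  chi_7 (2d, j=3)            2             -2              -sqrt(2)             0                    sqrt(2)              0                        0                       

Spot check: chi_2 (sign: r->1, s->-1) on {r^4} = 1.

Working: D_8 has order 2*8 = 16 with 7 conjugacy classes, hence 7 irreducibles. Sum of squared dims 1 + 1 + 1 + 1 + 4 + 4 + 4 = 16 = |G|. Linear characters come from the abelianisation; the 2-dimensional irreps have character r^k -> 2*cos(2*pi*j*k/8), reflections -> 0.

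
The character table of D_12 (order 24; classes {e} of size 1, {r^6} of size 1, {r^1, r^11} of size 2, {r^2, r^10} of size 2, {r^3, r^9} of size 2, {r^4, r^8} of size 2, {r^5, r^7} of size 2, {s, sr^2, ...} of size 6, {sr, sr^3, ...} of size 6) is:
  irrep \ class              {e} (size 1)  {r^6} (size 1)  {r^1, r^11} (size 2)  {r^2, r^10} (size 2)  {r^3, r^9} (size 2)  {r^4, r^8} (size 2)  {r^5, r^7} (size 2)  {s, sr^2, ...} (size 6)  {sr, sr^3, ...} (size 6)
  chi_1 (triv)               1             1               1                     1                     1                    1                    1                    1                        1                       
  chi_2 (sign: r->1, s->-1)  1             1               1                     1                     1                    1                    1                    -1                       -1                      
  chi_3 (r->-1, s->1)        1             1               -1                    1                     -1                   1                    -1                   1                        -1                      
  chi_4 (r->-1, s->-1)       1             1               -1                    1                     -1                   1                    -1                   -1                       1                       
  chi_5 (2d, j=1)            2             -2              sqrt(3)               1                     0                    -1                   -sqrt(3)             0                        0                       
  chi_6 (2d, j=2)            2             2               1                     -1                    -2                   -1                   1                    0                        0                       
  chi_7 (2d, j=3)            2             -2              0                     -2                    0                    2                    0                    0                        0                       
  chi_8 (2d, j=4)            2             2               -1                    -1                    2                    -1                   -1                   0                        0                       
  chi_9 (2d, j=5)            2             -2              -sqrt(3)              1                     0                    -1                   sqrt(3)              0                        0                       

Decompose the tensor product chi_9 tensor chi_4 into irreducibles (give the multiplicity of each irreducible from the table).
chi_9 tensor chi_4 = chi_5 (all other irreducibles have multiplicity 0).

Derivation: The character of a tensor product is the pointwise product (chi_9 * chi_4)(C) = chi_9(C) * chi_4(C):
  {e}: (2)*(1), {r^6}: (-2)*(1), {r^1, r^11}: (-sqrt(3))*(-1), {r^2, r^10}: (1)*(1), {r^3, r^9}: (0)*(-1), {r^4, r^8}: (-1)*(1), {r^5, r^7}: (sqrt(3))*(-1), {s, sr^2, ...}: (0)*(-1), {sr, sr^3, ...}: (0)*(1)
so (chi_9 * chi_4) takes values
  {e} -> 2, {r^6} -> -2, {r^1, r^11} -> sqrt(3), {r^2, r^10} -> 1, {r^3, r^9} -> 0, {r^4, r^8} -> -1, {r^5, r^7} -> -sqrt(3), {s, sr^2, ...} -> 0, {sr, sr^3, ...} -> 0.
Now take the inner product of this character with each irreducible chi from the table, <chi_9*chi_4, chi> = (1/24) sum_C |C| (chi_9*chi_4)(C) conj(chi(C)):
  <chi_9*chi_4, chi_1> = (1/24)[1*(2)*conj(1) + 1*(-2)*conj(1) + 2*(sqrt(3))*conj(1) + 2*(1)*conj(1) + 2*(0)*conj(1) + 2*(-1)*conj(1) + 2*(-sqrt(3))*conj(1) + 6*(0)*conj(1) + 6*(0)*conj(1)]
      = (1/24)[(2) + (-2) + (2*sqrt(3)) + (2) + (0) + (-2) + (-2*sqrt(3)) + (0) + (0)] = 0/24 = 0
  <chi_9*chi_4, chi_2> = (1/24)[1*(2)*conj(1) + 1*(-2)*conj(1) + 2*(sqrt(3))*conj(1) + 2*(1)*conj(1) + 2*(0)*conj(1) + 2*(-1)*conj(1) + 2*(-sqrt(3))*conj(1) + 6*(0)*conj(-1) + 6*(0)*conj(-1)]
      = (1/24)[(2) + (-2) + (2*sqrt(3)) + (2) + (0) + (-2) + (-2*sqrt(3)) + (0) + (0)] = 0/24 = 0
  <chi_9*chi_4, chi_3> = (1/24)[1*(2)*conj(1) + 1*(-2)*conj(1) + 2*(sqrt(3))*conj(-1) + 2*(1)*conj(1) + 2*(0)*conj(-1) + 2*(-1)*conj(1) + 2*(-sqrt(3))*conj(-1) + 6*(0)*conj(1) + 6*(0)*conj(-1)]
      = (1/24)[(2) + (-2) + (-2*sqrt(3)) + (2) + (0) + (-2) + (2*sqrt(3)) + (0) + (0)] = 0/24 = 0
  <chi_9*chi_4, chi_4> = (1/24)[1*(2)*conj(1) + 1*(-2)*conj(1) + 2*(sqrt(3))*conj(-1) + 2*(1)*conj(1) + 2*(0)*conj(-1) + 2*(-1)*conj(1) + 2*(-sqrt(3))*conj(-1) + 6*(0)*conj(-1) + 6*(0)*conj(1)]
      = (1/24)[(2) + (-2) + (-2*sqrt(3)) + (2) + (0) + (-2) + (2*sqrt(3)) + (0) + (0)] = 0/24 = 0
  <chi_9*chi_4, chi_5> = (1/24)[1*(2)*conj(2) + 1*(-2)*conj(-2) + 2*(sqrt(3))*conj(sqrt(3)) + 2*(1)*conj(1) + 2*(0)*conj(0) + 2*(-1)*conj(-1) + 2*(-sqrt(3))*conj(-sqrt(3)) + 6*(0)*conj(0) + 6*(0)*conj(0)]
      = (1/24)[(4) + (4) + (6) + (2) + (0) + (2) + (6) + (0) + (0)] = 24/24 = 1
  <chi_9*chi_4, chi_6> = (1/24)[1*(2)*conj(2) + 1*(-2)*conj(2) + 2*(sqrt(3))*conj(1) + 2*(1)*conj(-1) + 2*(0)*conj(-2) + 2*(-1)*conj(-1) + 2*(-sqrt(3))*conj(1) + 6*(0)*conj(0) + 6*(0)*conj(0)]
      = (1/24)[(4) + (-4) + (2*sqrt(3)) + (-2) + (0) + (2) + (-2*sqrt(3)) + (0) + (0)] = 0/24 = 0
  <chi_9*chi_4, chi_7> = (1/24)[1*(2)*conj(2) + 1*(-2)*conj(-2) + 2*(sqrt(3))*conj(0) + 2*(1)*conj(-2) + 2*(0)*conj(0) + 2*(-1)*conj(2) + 2*(-sqrt(3))*conj(0) + 6*(0)*conj(0) + 6*(0)*conj(0)]
      = (1/24)[(4) + (4) + (0) + (-4) + (0) + (-4) + (0) + (0) + (0)] = 0/24 = 0
  <chi_9*chi_4, chi_8> = (1/24)[1*(2)*conj(2) + 1*(-2)*conj(2) + 2*(sqrt(3))*conj(-1) + 2*(1)*conj(-1) + 2*(0)*conj(2) + 2*(-1)*conj(-1) + 2*(-sqrt(3))*conj(-1) + 6*(0)*conj(0) + 6*(0)*conj(0)]
      = (1/24)[(4) + (-4) + (-2*sqrt(3)) + (-2) + (0) + (2) + (2*sqrt(3)) + (0) + (0)] = 0/24 = 0
  <chi_9*chi_4, chi_9> = (1/24)[1*(2)*conj(2) + 1*(-2)*conj(-2) + 2*(sqrt(3))*conj(-sqrt(3)) + 2*(1)*conj(1) + 2*(0)*conj(0) + 2*(-1)*conj(-1) + 2*(-sqrt(3))*conj(sqrt(3)) + 6*(0)*conj(0) + 6*(0)*conj(0)]
      = (1/24)[(4) + (4) + (-6) + (2) + (0) + (2) + (-6) + (0) + (0)] = 0/24 = 0
Hence the multiplicities are chi_5: 1. Dimension check: dim(chi_9)*dim(chi_4) = 2*1 = 2 and sum (mult * dim) = 1*2 = 2.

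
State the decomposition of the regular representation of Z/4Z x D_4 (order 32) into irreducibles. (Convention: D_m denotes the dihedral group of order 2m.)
Each irreducible V_i of dimension d_i appears with multiplicity d_i, i.e. rho_reg = (direct sum over all irreducibles V_i) d_i V_i. The irreducible dimensions for Z/4Z x D_4 are 1, 1, 1, 1, 1, 1, 1, 1, 1, 1, 1, 1, 1, 1, 1, 1, 2, 2, 2, 2: 16 irreducibles of dimension 1, each with multiplicity 1; 4 irreducibles of dimension 2, each with multiplicity 2. Total dimension 16*1*1 + 4*2*2 = 32 = |G|.

Details: General theorem: in the regular representation of a finite group G, each irreducible appears with multiplicity equal to its dimension. Check: dim(rho_reg) = sum d_i^2 = 1 + 1 + 1 + 1 + 1 + 1 + 1 + 1 + 1 + 1 + 1 + 1 + 1 + 1 + 1 + 1 + 4 + 4 + 4 + 4 = 32 = |G|.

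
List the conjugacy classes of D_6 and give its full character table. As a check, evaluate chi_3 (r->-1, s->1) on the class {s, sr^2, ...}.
Conjugacy classes: {e} of size 1, {r^3} of size 1, {r^1, r^5} of size 2, {r^2, r^4} of size 2, {s, sr^2, ...} of size 3, {sr, sr^3, ...} of size 3.
Character table:
  irrep \ class              {e} (size 1)  {r^3} (size 1)  {r^1, r^5} (size 2)  {r^2, r^4} (size 2)  {s, sr^2, ...} (size 3)  {sr, sr^3, ...} (size 3)
  chi_1 (triv)               1             1               1                    1                    1                        1                       
  chi_2 (sign: r->1, s->-1)  1             1               1                    1                    -1                       -1                      
  chi_3 (r->-1, s->1)        1             -1              -1                   1                    1                        -1                      
  chi_4 (r->-1, s->-1)       1             -1              -1                   1                    -1                       1                       
  chi_5 (2d, j=1)            2             -2              1                    -1                   0                        0                       
  chi_6 (2d, j=2)            2             2               -1                   -1                   0                        0                       

Spot check: chi_3 (r->-1, s->1) on {s, sr^2, ...} = 1.

Reasoning: D_6 has order 2*6 = 12 with 6 conjugacy classes, hence 6 irreducibles. Sum of squared dims 1 + 1 + 1 + 1 + 4 + 4 = 12 = |G|. Linear characters come from the abelianisation; the 2-dimensional irreps have character r^k -> 2*cos(2*pi*j*k/6), reflections -> 0.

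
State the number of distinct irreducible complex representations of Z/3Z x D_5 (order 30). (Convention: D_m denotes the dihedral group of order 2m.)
12

The number of irreducible complex representations of a finite group equals its number of conjugacy classes. For a direct product, #classes(G x H) = #classes(G) * #classes(H). Z/3Z has 3 classes (abelian), D_5 has 4 classes, so 3 * 4 = 12, so Z/3Z x D_5 (order 30) has exactly 12 irreducible complex representations.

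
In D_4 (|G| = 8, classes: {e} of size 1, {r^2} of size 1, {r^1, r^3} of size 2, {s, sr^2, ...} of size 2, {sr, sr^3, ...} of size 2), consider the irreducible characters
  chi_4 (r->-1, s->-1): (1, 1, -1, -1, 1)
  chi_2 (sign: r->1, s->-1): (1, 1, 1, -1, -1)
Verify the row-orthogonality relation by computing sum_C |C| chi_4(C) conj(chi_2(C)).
Sum = 0; so <chi_4, chi_2> = 0 (distinct irreducibles are orthogonal).

Justification: Compute term by term over conjugacy classes (|C| * chi_4(C) * conj(chi_2(C))):
  1*(1)*conj(1) + 1*(1)*conj(1) + 2*(-1)*conj(1) + 2*(-1)*conj(-1) + 2*(1)*conj(-1)
  = (1) + (1) + (-2) + (2) + (-2)
  = 0.
Dividing by |G| = 8 gives 0/8 = 0, matching the row-orthogonality relation <chi_4, chi_2> = [chi_4 = chi_2].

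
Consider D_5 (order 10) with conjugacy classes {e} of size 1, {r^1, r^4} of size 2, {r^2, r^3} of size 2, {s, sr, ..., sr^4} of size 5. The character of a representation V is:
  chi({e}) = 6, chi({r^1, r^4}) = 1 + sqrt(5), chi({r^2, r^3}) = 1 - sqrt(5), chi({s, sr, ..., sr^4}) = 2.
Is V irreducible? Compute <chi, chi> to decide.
Not irreducible (reducible): <chi, chi> = 8 > 1.

Reasoning: <chi, chi> = (1/|G|) sum_C |C| * |chi(C)|^2 = (1/10)[1*|6|^2 + 2*|1 + sqrt(5)|^2 + 2*|1 - sqrt(5)|^2 + 5*|2|^2]
  = (1/10)[(36) + (4*sqrt(5) + 12) + (12 - 4*sqrt(5)) + (20)] = 80/10 = 8.
A character is irreducible iff <chi, chi> = 1, so this representation is reducible.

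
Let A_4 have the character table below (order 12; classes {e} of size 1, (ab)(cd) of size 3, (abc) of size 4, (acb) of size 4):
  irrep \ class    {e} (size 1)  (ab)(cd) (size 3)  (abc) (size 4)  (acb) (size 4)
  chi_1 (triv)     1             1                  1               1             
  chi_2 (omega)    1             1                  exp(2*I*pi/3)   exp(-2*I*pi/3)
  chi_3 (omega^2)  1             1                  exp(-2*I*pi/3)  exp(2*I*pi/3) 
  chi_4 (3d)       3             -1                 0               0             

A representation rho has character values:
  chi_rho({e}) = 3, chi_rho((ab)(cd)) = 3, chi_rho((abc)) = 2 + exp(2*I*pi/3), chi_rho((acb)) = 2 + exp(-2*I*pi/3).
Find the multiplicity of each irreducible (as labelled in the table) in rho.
Multiplicities: chi_1: 2, chi_2: 1, chi_3: 0, chi_4: 0.

Solution. Use <chi_rho, chi> = (1/|G|) sum_C |C| * chi_rho(C) * conj(chi(C)) with |G| = 12 for each irreducible chi in the table:
  <chi_rho, chi_1> = (1/12)[1*(3)*conj(1) + 3*(3)*conj(1) + 4*(2 + exp(2*I*pi/3))*conj(1) + 4*(2 + exp(-2*I*pi/3))*conj(1)]
      = (1/12)[(3) + (9) + (8 + 4*exp(2*I*pi/3)) + (8 + 4*exp(-2*I*pi/3))] = 24/12 = 2
  <chi_rho, chi_2> = (1/12)[1*(3)*conj(1) + 3*(3)*conj(1) + 4*(2 + exp(2*I*pi/3))*conj(exp(2*I*pi/3)) + 4*(2 + exp(-2*I*pi/3))*conj(exp(-2*I*pi/3))]
      = (1/12)[(3) + (9) + (4 + 8*exp(-2*I*pi/3)) + (4 + 8*exp(2*I*pi/3))] = 12/12 = 1
  <chi_rho, chi_3> = (1/12)[1*(3)*conj(1) + 3*(3)*conj(1) + 4*(2 + exp(2*I*pi/3))*conj(exp(-2*I*pi/3)) + 4*(2 + exp(-2*I*pi/3))*conj(exp(2*I*pi/3))]
      = (1/12)[(3) + (9) + (4*exp(-2*I*pi/3) + 8*exp(2*I*pi/3)) + (8*exp(-2*I*pi/3) + 4*exp(2*I*pi/3))] = 0/12 = 0
  <chi_rho, chi_4> = (1/12)[1*(3)*conj(3) + 3*(3)*conj(-1) + 4*(2 + exp(2*I*pi/3))*conj(0) + 4*(2 + exp(-2*I*pi/3))*conj(0)]
      = (1/12)[(9) + (-9) + (0) + (0)] = 0/12 = 0
(Exp terms are combined using exp(i*s)*conj(exp(i*t)) = exp(i*(s-t)), and sums of them are collapsed using the identity that for every m > 1 the m distinct m-th roots of unity sum to 0, e.g. 1 + exp(2*I*pi/3) + exp(-2*I*pi/3) = 0.)
Dimension check: dim(rho) = sum (mult * dim) = 2*1 + 1*1 + 0*1 + 0*3 = 3 = chi_rho(e) = 3.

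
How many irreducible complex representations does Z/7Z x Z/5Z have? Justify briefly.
35

Why: The number of irreducible complex representations of a finite group equals its number of conjugacy classes. Z/7Z x Z/5Z is abelian of order 35, so every element is its own conjugacy class: 35 classes, so Z/7Z x Z/5Z (order 35) has exactly 35 irreducible complex representations.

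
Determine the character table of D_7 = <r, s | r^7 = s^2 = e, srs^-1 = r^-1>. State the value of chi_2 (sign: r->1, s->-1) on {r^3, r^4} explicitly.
Conjugacy classes: {e} of size 1, {r^1, r^6} of size 2, {r^2, r^5} of size 2, {r^3, r^4} of size 2, {s, sr, ..., sr^6} of size 7.
Character table:
  irrep \ class              {e} (size 1)  {r^1, r^6} (size 2)  {r^2, r^5} (size 2)  {r^3, r^4} (size 2)  {s, sr, ..., sr^6} (size 7)
  chi_1 (triv)               1             1                    1                    1                    1                          
  chi_2 (sign: r->1, s->-1)  1             1                    1                    1                    -1                         
  chi_3 (2d, j=1)            2             2*cos(2*pi/7)        -2*cos(3*pi/7)       -2*cos(pi/7)         0                          
  chi_4 (2d, j=2)            2             -2*cos(3*pi/7)       -2*cos(pi/7)         2*cos(2*pi/7)        0                          
  chi_5 (2d, j=3)            2             -2*cos(pi/7)         2*cos(2*pi/7)        -2*cos(3*pi/7)       0                          

Spot check: chi_2 (sign: r->1, s->-1) on {r^3, r^4} = 1.

Justification: D_7 has order 2*7 = 14 with 5 conjugacy classes, hence 5 irreducibles. Sum of squared dims 1 + 1 + 4 + 4 + 4 = 14 = |G|. Linear characters come from the abelianisation; the 2-dimensional irreps have character r^k -> 2*cos(2*pi*j*k/7), reflections -> 0.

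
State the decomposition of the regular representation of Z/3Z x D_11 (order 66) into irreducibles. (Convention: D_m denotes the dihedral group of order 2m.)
Each irreducible V_i of dimension d_i appears with multiplicity d_i, i.e. rho_reg = (direct sum over all irreducibles V_i) d_i V_i. The irreducible dimensions for Z/3Z x D_11 are 1, 1, 1, 1, 1, 1, 2, 2, 2, 2, 2, 2, 2, 2, 2, 2, 2, 2, 2, 2, 2: 6 irreducibles of dimension 1, each with multiplicity 1; 15 irreducibles of dimension 2, each with multiplicity 2. Total dimension 6*1*1 + 15*2*2 = 66 = |G|.

Why: General theorem: in the regular representation of a finite group G, each irreducible appears with multiplicity equal to its dimension. Check: dim(rho_reg) = sum d_i^2 = 1 + 1 + 1 + 1 + 1 + 1 + 4 + 4 + 4 + 4 + 4 + 4 + 4 + 4 + 4 + 4 + 4 + 4 + 4 + 4 + 4 = 66 = |G|.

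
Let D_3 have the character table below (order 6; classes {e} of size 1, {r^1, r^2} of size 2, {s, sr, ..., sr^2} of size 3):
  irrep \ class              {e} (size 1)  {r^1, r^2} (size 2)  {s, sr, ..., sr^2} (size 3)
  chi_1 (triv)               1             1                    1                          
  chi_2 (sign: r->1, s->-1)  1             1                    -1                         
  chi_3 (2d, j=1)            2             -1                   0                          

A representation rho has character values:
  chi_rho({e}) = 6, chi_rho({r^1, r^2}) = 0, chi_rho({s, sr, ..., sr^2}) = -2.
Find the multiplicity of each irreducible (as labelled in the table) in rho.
Multiplicities: chi_1: 0, chi_2: 2, chi_3: 2.

Proof sketch: Use <chi_rho, chi> = (1/|G|) sum_C |C| * chi_rho(C) * conj(chi(C)) with |G| = 6 for each irreducible chi in the table:
  <chi_rho, chi_1> = (1/6)[1*(6)*conj(1) + 2*(0)*conj(1) + 3*(-2)*conj(1)]
      = (1/6)[(6) + (0) + (-6)] = 0/6 = 0
  <chi_rho, chi_2> = (1/6)[1*(6)*conj(1) + 2*(0)*conj(1) + 3*(-2)*conj(-1)]
      = (1/6)[(6) + (0) + (6)] = 12/6 = 2
  <chi_rho, chi_3> = (1/6)[1*(6)*conj(2) + 2*(0)*conj(-1) + 3*(-2)*conj(0)]
      = (1/6)[(12) + (0) + (0)] = 12/6 = 2
Dimension check: dim(rho) = sum (mult * dim) = 0*1 + 2*1 + 2*2 = 6 = chi_rho(e) = 6.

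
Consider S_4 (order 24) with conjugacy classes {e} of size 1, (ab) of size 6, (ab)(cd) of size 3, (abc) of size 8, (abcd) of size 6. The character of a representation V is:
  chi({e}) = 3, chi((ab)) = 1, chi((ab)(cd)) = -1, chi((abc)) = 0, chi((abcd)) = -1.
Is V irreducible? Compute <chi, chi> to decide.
Irreducible: <chi, chi> = 1.

Proof sketch: <chi, chi> = (1/|G|) sum_C |C| * |chi(C)|^2 = (1/24)[1*|3|^2 + 6*|1|^2 + 3*|-1|^2 + 8*|0|^2 + 6*|-1|^2]
  = (1/24)[(9) + (6) + (3) + (0) + (6)] = 24/24 = 1.
A character is irreducible iff <chi, chi> = 1, so this representation is irreducible.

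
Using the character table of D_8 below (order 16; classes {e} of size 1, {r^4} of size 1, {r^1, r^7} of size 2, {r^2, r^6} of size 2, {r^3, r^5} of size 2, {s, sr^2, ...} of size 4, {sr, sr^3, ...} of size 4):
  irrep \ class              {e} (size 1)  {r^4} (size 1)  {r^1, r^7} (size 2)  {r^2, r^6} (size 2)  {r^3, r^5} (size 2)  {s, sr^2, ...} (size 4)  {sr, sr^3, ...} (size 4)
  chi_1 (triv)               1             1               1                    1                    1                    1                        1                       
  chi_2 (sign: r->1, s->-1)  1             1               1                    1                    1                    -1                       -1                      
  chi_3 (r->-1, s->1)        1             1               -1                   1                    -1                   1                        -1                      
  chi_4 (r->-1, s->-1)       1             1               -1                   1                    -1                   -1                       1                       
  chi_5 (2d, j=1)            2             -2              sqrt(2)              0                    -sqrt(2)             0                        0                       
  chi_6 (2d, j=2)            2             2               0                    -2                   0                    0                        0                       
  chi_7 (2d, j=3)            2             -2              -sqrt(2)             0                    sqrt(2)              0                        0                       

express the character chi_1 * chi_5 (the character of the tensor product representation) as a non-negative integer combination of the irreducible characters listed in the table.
chi_1 tensor chi_5 = chi_5 (all other irreducibles have multiplicity 0).

Derivation: The character of a tensor product is the pointwise product (chi_1 * chi_5)(C) = chi_1(C) * chi_5(C):
  {e}: (1)*(2), {r^4}: (1)*(-2), {r^1, r^7}: (1)*(sqrt(2)), {r^2, r^6}: (1)*(0), {r^3, r^5}: (1)*(-sqrt(2)), {s, sr^2, ...}: (1)*(0), {sr, sr^3, ...}: (1)*(0)
so (chi_1 * chi_5) takes values
  {e} -> 2, {r^4} -> -2, {r^1, r^7} -> sqrt(2), {r^2, r^6} -> 0, {r^3, r^5} -> -sqrt(2), {s, sr^2, ...} -> 0, {sr, sr^3, ...} -> 0.
Now take the inner product of this character with each irreducible chi from the table, <chi_1*chi_5, chi> = (1/16) sum_C |C| (chi_1*chi_5)(C) conj(chi(C)):
  <chi_1*chi_5, chi_1> = (1/16)[1*(2)*conj(1) + 1*(-2)*conj(1) + 2*(sqrt(2))*conj(1) + 2*(0)*conj(1) + 2*(-sqrt(2))*conj(1) + 4*(0)*conj(1) + 4*(0)*conj(1)]
      = (1/16)[(2) + (-2) + (2*sqrt(2)) + (0) + (-2*sqrt(2)) + (0) + (0)] = 0/16 = 0
  <chi_1*chi_5, chi_2> = (1/16)[1*(2)*conj(1) + 1*(-2)*conj(1) + 2*(sqrt(2))*conj(1) + 2*(0)*conj(1) + 2*(-sqrt(2))*conj(1) + 4*(0)*conj(-1) + 4*(0)*conj(-1)]
      = (1/16)[(2) + (-2) + (2*sqrt(2)) + (0) + (-2*sqrt(2)) + (0) + (0)] = 0/16 = 0
  <chi_1*chi_5, chi_3> = (1/16)[1*(2)*conj(1) + 1*(-2)*conj(1) + 2*(sqrt(2))*conj(-1) + 2*(0)*conj(1) + 2*(-sqrt(2))*conj(-1) + 4*(0)*conj(1) + 4*(0)*conj(-1)]
      = (1/16)[(2) + (-2) + (-2*sqrt(2)) + (0) + (2*sqrt(2)) + (0) + (0)] = 0/16 = 0
  <chi_1*chi_5, chi_4> = (1/16)[1*(2)*conj(1) + 1*(-2)*conj(1) + 2*(sqrt(2))*conj(-1) + 2*(0)*conj(1) + 2*(-sqrt(2))*conj(-1) + 4*(0)*conj(-1) + 4*(0)*conj(1)]
      = (1/16)[(2) + (-2) + (-2*sqrt(2)) + (0) + (2*sqrt(2)) + (0) + (0)] = 0/16 = 0
  <chi_1*chi_5, chi_5> = (1/16)[1*(2)*conj(2) + 1*(-2)*conj(-2) + 2*(sqrt(2))*conj(sqrt(2)) + 2*(0)*conj(0) + 2*(-sqrt(2))*conj(-sqrt(2)) + 4*(0)*conj(0) + 4*(0)*conj(0)]
      = (1/16)[(4) + (4) + (4) + (0) + (4) + (0) + (0)] = 16/16 = 1
  <chi_1*chi_5, chi_6> = (1/16)[1*(2)*conj(2) + 1*(-2)*conj(2) + 2*(sqrt(2))*conj(0) + 2*(0)*conj(-2) + 2*(-sqrt(2))*conj(0) + 4*(0)*conj(0) + 4*(0)*conj(0)]
      = (1/16)[(4) + (-4) + (0) + (0) + (0) + (0) + (0)] = 0/16 = 0
  <chi_1*chi_5, chi_7> = (1/16)[1*(2)*conj(2) + 1*(-2)*conj(-2) + 2*(sqrt(2))*conj(-sqrt(2)) + 2*(0)*conj(0) + 2*(-sqrt(2))*conj(sqrt(2)) + 4*(0)*conj(0) + 4*(0)*conj(0)]
      = (1/16)[(4) + (4) + (-4) + (0) + (-4) + (0) + (0)] = 0/16 = 0
Hence the multiplicities are chi_5: 1. Dimension check: dim(chi_1)*dim(chi_5) = 1*2 = 2 and sum (mult * dim) = 1*2 = 2.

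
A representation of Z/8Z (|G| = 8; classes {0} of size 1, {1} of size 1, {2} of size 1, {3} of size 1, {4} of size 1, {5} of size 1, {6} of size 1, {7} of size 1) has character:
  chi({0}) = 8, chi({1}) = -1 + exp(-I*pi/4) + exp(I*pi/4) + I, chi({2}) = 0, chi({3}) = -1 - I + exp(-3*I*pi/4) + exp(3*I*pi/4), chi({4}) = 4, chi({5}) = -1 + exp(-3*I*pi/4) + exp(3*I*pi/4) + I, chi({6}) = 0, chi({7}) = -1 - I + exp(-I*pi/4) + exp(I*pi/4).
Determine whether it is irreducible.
Not irreducible (reducible): <chi, chi> = 12 > 1.

Explanation: <chi, chi> = (1/|G|) sum_C |C| * |chi(C)|^2 = (1/8)[1*|8|^2 + 1*|-1 + exp(-I*pi/4) + exp(I*pi/4) + I|^2 + 1*|0|^2 + 1*|-1 - I + exp(-3*I*pi/4) + exp(3*I*pi/4)|^2 + 1*|4|^2 + 1*|-1 + exp(-3*I*pi/4) + exp(3*I*pi/4) + I|^2 + 1*|0|^2 + 1*|-1 - I + exp(-I*pi/4) + exp(I*pi/4)|^2]
  = (1/8)[(64) + (4 - 2*exp(I*pi/4) - 2*exp(-I*pi/4)) + (0) + (4 - 2*exp(3*I*pi/4) - 2*exp(-3*I*pi/4)) + (16) + (4 - 2*exp(3*I*pi/4) - 2*exp(-3*I*pi/4)) + (0) + (4 - 2*exp(I*pi/4) - 2*exp(-I*pi/4))] = 96/8 = 12.
(Exp terms are combined using exp(i*s)*conj(exp(i*t)) = exp(i*(s-t)), and sums of them are collapsed using the identity that for every m > 1 the m distinct m-th roots of unity sum to 0, e.g. 1 + exp(2*I*pi/3) + exp(-2*I*pi/3) = 0.)
A character is irreducible iff <chi, chi> = 1, so this representation is reducible.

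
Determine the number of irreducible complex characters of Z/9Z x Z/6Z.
54

The number of irreducible complex representations of a finite group equals its number of conjugacy classes. Z/9Z x Z/6Z is abelian of order 54, so every element is its own conjugacy class: 54 classes, so Z/9Z x Z/6Z (order 54) has exactly 54 irreducible complex representations.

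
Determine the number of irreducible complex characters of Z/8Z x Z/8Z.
64

Details: The number of irreducible complex representations of a finite group equals its number of conjugacy classes. Z/8Z x Z/8Z is abelian of order 64, so every element is its own conjugacy class: 64 classes, so Z/8Z x Z/8Z (order 64) has exactly 64 irreducible complex representations.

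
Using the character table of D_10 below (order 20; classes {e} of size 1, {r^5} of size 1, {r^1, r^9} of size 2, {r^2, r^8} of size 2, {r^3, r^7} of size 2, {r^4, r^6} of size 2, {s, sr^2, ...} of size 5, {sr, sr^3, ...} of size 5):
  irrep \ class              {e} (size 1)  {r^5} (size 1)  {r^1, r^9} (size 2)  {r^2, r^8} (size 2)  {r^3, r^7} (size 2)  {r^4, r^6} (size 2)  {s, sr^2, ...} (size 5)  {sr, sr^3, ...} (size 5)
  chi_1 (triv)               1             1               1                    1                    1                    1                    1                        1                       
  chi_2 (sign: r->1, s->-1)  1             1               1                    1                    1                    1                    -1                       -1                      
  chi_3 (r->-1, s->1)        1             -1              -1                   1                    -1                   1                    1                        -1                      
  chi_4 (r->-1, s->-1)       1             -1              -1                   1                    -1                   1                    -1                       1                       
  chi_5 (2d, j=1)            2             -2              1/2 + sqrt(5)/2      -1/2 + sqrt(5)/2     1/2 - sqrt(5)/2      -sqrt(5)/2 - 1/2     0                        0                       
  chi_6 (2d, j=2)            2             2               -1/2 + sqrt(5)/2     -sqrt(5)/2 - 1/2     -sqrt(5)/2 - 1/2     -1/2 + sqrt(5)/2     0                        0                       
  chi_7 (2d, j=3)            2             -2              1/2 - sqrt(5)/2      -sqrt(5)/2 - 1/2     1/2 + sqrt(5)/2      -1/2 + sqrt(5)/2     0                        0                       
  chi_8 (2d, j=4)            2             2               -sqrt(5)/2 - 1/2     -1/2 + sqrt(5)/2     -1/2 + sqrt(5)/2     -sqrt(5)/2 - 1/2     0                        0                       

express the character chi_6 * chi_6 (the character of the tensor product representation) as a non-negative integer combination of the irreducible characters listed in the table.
chi_6 tensor chi_6 = chi_1 + chi_2 + chi_8 (all other irreducibles have multiplicity 0).

Details: The character of a tensor product is the pointwise product (chi_6 * chi_6)(C) = chi_6(C) * chi_6(C):
  {e}: (2)*(2), {r^5}: (2)*(2), {r^1, r^9}: (-1/2 + sqrt(5)/2)*(-1/2 + sqrt(5)/2), {r^2, r^8}: (-sqrt(5)/2 - 1/2)*(-sqrt(5)/2 - 1/2), {r^3, r^7}: (-sqrt(5)/2 - 1/2)*(-sqrt(5)/2 - 1/2), {r^4, r^6}: (-1/2 + sqrt(5)/2)*(-1/2 + sqrt(5)/2), {s, sr^2, ...}: (0)*(0), {sr, sr^3, ...}: (0)*(0)
so (chi_6 * chi_6) takes values
  {e} -> 4, {r^5} -> 4, {r^1, r^9} -> 3/2 - sqrt(5)/2, {r^2, r^8} -> sqrt(5)/2 + 3/2, {r^3, r^7} -> sqrt(5)/2 + 3/2, {r^4, r^6} -> 3/2 - sqrt(5)/2, {s, sr^2, ...} -> 0, {sr, sr^3, ...} -> 0.
Now take the inner product of this character with each irreducible chi from the table, <chi_6*chi_6, chi> = (1/20) sum_C |C| (chi_6*chi_6)(C) conj(chi(C)):
  <chi_6*chi_6, chi_1> = (1/20)[1*(4)*conj(1) + 1*(4)*conj(1) + 2*(3/2 - sqrt(5)/2)*conj(1) + 2*(sqrt(5)/2 + 3/2)*conj(1) + 2*(sqrt(5)/2 + 3/2)*conj(1) + 2*(3/2 - sqrt(5)/2)*conj(1) + 5*(0)*conj(1) + 5*(0)*conj(1)]
      = (1/20)[(4) + (4) + (3 - sqrt(5)) + (sqrt(5) + 3) + (sqrt(5) + 3) + (3 - sqrt(5)) + (0) + (0)] = 20/20 = 1
  <chi_6*chi_6, chi_2> = (1/20)[1*(4)*conj(1) + 1*(4)*conj(1) + 2*(3/2 - sqrt(5)/2)*conj(1) + 2*(sqrt(5)/2 + 3/2)*conj(1) + 2*(sqrt(5)/2 + 3/2)*conj(1) + 2*(3/2 - sqrt(5)/2)*conj(1) + 5*(0)*conj(-1) + 5*(0)*conj(-1)]
      = (1/20)[(4) + (4) + (3 - sqrt(5)) + (sqrt(5) + 3) + (sqrt(5) + 3) + (3 - sqrt(5)) + (0) + (0)] = 20/20 = 1
  <chi_6*chi_6, chi_3> = (1/20)[1*(4)*conj(1) + 1*(4)*conj(-1) + 2*(3/2 - sqrt(5)/2)*conj(-1) + 2*(sqrt(5)/2 + 3/2)*conj(1) + 2*(sqrt(5)/2 + 3/2)*conj(-1) + 2*(3/2 - sqrt(5)/2)*conj(1) + 5*(0)*conj(1) + 5*(0)*conj(-1)]
      = (1/20)[(4) + (-4) + (-3 + sqrt(5)) + (sqrt(5) + 3) + (-3 - sqrt(5)) + (3 - sqrt(5)) + (0) + (0)] = 0/20 = 0
  <chi_6*chi_6, chi_4> = (1/20)[1*(4)*conj(1) + 1*(4)*conj(-1) + 2*(3/2 - sqrt(5)/2)*conj(-1) + 2*(sqrt(5)/2 + 3/2)*conj(1) + 2*(sqrt(5)/2 + 3/2)*conj(-1) + 2*(3/2 - sqrt(5)/2)*conj(1) + 5*(0)*conj(-1) + 5*(0)*conj(1)]
      = (1/20)[(4) + (-4) + (-3 + sqrt(5)) + (sqrt(5) + 3) + (-3 - sqrt(5)) + (3 - sqrt(5)) + (0) + (0)] = 0/20 = 0
  <chi_6*chi_6, chi_5> = (1/20)[1*(4)*conj(2) + 1*(4)*conj(-2) + 2*(3/2 - sqrt(5)/2)*conj(1/2 + sqrt(5)/2) + 2*(sqrt(5)/2 + 3/2)*conj(-1/2 + sqrt(5)/2) + 2*(sqrt(5)/2 + 3/2)*conj(1/2 - sqrt(5)/2) + 2*(3/2 - sqrt(5)/2)*conj(-sqrt(5)/2 - 1/2) + 5*(0)*conj(0) + 5*(0)*conj(0)]
      = (1/20)[(8) + (-8) + (-1 + sqrt(5)) + (1 + sqrt(5)) + (-sqrt(5) - 1) + (1 - sqrt(5)) + (0) + (0)] = 0/20 = 0
  <chi_6*chi_6, chi_6> = (1/20)[1*(4)*conj(2) + 1*(4)*conj(2) + 2*(3/2 - sqrt(5)/2)*conj(-1/2 + sqrt(5)/2) + 2*(sqrt(5)/2 + 3/2)*conj(-sqrt(5)/2 - 1/2) + 2*(sqrt(5)/2 + 3/2)*conj(-sqrt(5)/2 - 1/2) + 2*(3/2 - sqrt(5)/2)*conj(-1/2 + sqrt(5)/2) + 5*(0)*conj(0) + 5*(0)*conj(0)]
      = (1/20)[(8) + (8) + (-4 + 2*sqrt(5)) + (-2*sqrt(5) - 4) + (-2*sqrt(5) - 4) + (-4 + 2*sqrt(5)) + (0) + (0)] = 0/20 = 0
  <chi_6*chi_6, chi_7> = (1/20)[1*(4)*conj(2) + 1*(4)*conj(-2) + 2*(3/2 - sqrt(5)/2)*conj(1/2 - sqrt(5)/2) + 2*(sqrt(5)/2 + 3/2)*conj(-sqrt(5)/2 - 1/2) + 2*(sqrt(5)/2 + 3/2)*conj(1/2 + sqrt(5)/2) + 2*(3/2 - sqrt(5)/2)*conj(-1/2 + sqrt(5)/2) + 5*(0)*conj(0) + 5*(0)*conj(0)]
      = (1/20)[(8) + (-8) + (4 - 2*sqrt(5)) + (-2*sqrt(5) - 4) + (4 + 2*sqrt(5)) + (-4 + 2*sqrt(5)) + (0) + (0)] = 0/20 = 0
  <chi_6*chi_6, chi_8> = (1/20)[1*(4)*conj(2) + 1*(4)*conj(2) + 2*(3/2 - sqrt(5)/2)*conj(-sqrt(5)/2 - 1/2) + 2*(sqrt(5)/2 + 3/2)*conj(-1/2 + sqrt(5)/2) + 2*(sqrt(5)/2 + 3/2)*conj(-1/2 + sqrt(5)/2) + 2*(3/2 - sqrt(5)/2)*conj(-sqrt(5)/2 - 1/2) + 5*(0)*conj(0) + 5*(0)*conj(0)]
      = (1/20)[(8) + (8) + (1 - sqrt(5)) + (1 + sqrt(5)) + (1 + sqrt(5)) + (1 - sqrt(5)) + (0) + (0)] = 20/20 = 1
Hence the multiplicities are chi_1: 1, chi_2: 1, chi_8: 1. Dimension check: dim(chi_6)*dim(chi_6) = 2*2 = 4 and sum (mult * dim) = 1*1 + 1*1 + 1*2 = 4.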